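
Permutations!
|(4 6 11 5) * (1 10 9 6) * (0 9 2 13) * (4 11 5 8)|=11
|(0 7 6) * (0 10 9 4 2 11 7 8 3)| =|(0 8 3)(2 11 7 6 10 9 4)| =21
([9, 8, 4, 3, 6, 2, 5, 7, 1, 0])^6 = [0, 1, 6, 3, 5, 4, 2, 7, 8, 9]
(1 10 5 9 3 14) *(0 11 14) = [11, 10, 2, 0, 4, 9, 6, 7, 8, 3, 5, 14, 12, 13, 1] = (0 11 14 1 10 5 9 3)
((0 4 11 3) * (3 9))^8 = (0 9 4 3 11)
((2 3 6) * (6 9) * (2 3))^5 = (3 6 9)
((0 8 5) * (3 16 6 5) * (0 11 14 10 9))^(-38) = (0 3 6 11 10)(5 14 9 8 16)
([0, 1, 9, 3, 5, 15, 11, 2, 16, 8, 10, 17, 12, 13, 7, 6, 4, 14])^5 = (2 5 14 16 11 9 15 7 4 17 8 6)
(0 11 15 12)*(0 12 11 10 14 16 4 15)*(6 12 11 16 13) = (0 10 14 13 6 12 11)(4 15 16) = [10, 1, 2, 3, 15, 5, 12, 7, 8, 9, 14, 0, 11, 6, 13, 16, 4]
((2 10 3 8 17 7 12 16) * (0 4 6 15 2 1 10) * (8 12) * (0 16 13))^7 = ((0 4 6 15 2 16 1 10 3 12 13)(7 8 17))^7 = (0 10 15 13 1 6 12 16 4 3 2)(7 8 17)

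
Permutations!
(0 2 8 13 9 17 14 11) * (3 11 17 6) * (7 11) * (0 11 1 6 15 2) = (1 6 3 7)(2 8 13 9 15)(14 17) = [0, 6, 8, 7, 4, 5, 3, 1, 13, 15, 10, 11, 12, 9, 17, 2, 16, 14]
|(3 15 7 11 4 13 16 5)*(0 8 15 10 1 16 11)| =|(0 8 15 7)(1 16 5 3 10)(4 13 11)| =60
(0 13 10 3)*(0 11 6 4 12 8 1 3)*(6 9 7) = (0 13 10)(1 3 11 9 7 6 4 12 8) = [13, 3, 2, 11, 12, 5, 4, 6, 1, 7, 0, 9, 8, 10]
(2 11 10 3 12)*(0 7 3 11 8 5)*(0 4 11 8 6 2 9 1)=(0 7 3 12 9 1)(2 6)(4 11 10 8 5)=[7, 0, 6, 12, 11, 4, 2, 3, 5, 1, 8, 10, 9]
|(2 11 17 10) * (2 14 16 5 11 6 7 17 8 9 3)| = |(2 6 7 17 10 14 16 5 11 8 9 3)| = 12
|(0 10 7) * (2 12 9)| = |(0 10 7)(2 12 9)| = 3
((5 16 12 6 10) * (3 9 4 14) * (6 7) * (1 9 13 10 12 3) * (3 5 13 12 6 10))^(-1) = (1 14 4 9)(3 13 10 7 12)(5 16)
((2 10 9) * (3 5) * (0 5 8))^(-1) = (0 8 3 5)(2 9 10)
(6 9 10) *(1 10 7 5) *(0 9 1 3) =[9, 10, 2, 0, 4, 3, 1, 5, 8, 7, 6] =(0 9 7 5 3)(1 10 6)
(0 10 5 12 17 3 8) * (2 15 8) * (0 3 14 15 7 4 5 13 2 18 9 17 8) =(0 10 13 2 7 4 5 12 8 3 18 9 17 14 15) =[10, 1, 7, 18, 5, 12, 6, 4, 3, 17, 13, 11, 8, 2, 15, 0, 16, 14, 9]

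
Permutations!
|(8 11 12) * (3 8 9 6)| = 6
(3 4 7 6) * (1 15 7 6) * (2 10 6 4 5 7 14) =(1 15 14 2 10 6 3 5 7) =[0, 15, 10, 5, 4, 7, 3, 1, 8, 9, 6, 11, 12, 13, 2, 14]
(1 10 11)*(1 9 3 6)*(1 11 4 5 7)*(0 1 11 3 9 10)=(0 1)(3 6)(4 5 7 11 10)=[1, 0, 2, 6, 5, 7, 3, 11, 8, 9, 4, 10]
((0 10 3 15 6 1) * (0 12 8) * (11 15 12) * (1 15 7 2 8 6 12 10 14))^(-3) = ((0 14 1 11 7 2 8)(3 10)(6 15 12))^(-3) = (15)(0 7 14 2 1 8 11)(3 10)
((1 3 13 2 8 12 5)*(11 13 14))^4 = ((1 3 14 11 13 2 8 12 5))^4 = (1 13 5 11 12 14 8 3 2)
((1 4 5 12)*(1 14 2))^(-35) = (1 4 5 12 14 2)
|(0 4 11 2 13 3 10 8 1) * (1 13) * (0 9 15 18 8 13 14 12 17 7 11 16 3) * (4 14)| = |(0 14 12 17 7 11 2 1 9 15 18 8 4 16 3 10 13)| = 17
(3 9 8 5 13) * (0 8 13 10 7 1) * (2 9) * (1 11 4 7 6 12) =[8, 0, 9, 2, 7, 10, 12, 11, 5, 13, 6, 4, 1, 3] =(0 8 5 10 6 12 1)(2 9 13 3)(4 7 11)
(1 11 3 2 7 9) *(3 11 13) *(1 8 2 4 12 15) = (1 13 3 4 12 15)(2 7 9 8) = [0, 13, 7, 4, 12, 5, 6, 9, 2, 8, 10, 11, 15, 3, 14, 1]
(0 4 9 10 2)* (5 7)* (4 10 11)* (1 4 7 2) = [10, 4, 0, 3, 9, 2, 6, 5, 8, 11, 1, 7] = (0 10 1 4 9 11 7 5 2)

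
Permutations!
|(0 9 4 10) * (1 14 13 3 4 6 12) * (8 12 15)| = 12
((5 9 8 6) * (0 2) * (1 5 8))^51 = (9)(0 2)(6 8) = ((0 2)(1 5 9)(6 8))^51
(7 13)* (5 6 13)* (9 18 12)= [0, 1, 2, 3, 4, 6, 13, 5, 8, 18, 10, 11, 9, 7, 14, 15, 16, 17, 12]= (5 6 13 7)(9 18 12)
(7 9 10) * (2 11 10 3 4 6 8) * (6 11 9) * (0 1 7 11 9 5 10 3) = (0 1 7 6 8 2 5 10 11 3 4 9) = [1, 7, 5, 4, 9, 10, 8, 6, 2, 0, 11, 3]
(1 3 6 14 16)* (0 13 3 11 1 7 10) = (0 13 3 6 14 16 7 10)(1 11) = [13, 11, 2, 6, 4, 5, 14, 10, 8, 9, 0, 1, 12, 3, 16, 15, 7]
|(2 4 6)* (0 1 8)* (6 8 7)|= 7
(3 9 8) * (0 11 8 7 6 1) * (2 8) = (0 11 2 8 3 9 7 6 1) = [11, 0, 8, 9, 4, 5, 1, 6, 3, 7, 10, 2]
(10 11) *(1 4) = [0, 4, 2, 3, 1, 5, 6, 7, 8, 9, 11, 10] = (1 4)(10 11)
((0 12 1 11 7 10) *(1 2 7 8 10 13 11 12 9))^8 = ((0 9 1 12 2 7 13 11 8 10))^8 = (0 8 13 2 1)(7 12 9 10 11)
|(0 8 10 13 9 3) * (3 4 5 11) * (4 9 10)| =6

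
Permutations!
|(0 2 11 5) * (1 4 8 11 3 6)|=9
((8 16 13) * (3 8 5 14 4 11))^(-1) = (3 11 4 14 5 13 16 8) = ((3 8 16 13 5 14 4 11))^(-1)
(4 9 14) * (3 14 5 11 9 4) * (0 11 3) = (0 11 9 5 3 14) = [11, 1, 2, 14, 4, 3, 6, 7, 8, 5, 10, 9, 12, 13, 0]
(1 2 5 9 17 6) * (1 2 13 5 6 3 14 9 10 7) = (1 13 5 10 7)(2 6)(3 14 9 17) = [0, 13, 6, 14, 4, 10, 2, 1, 8, 17, 7, 11, 12, 5, 9, 15, 16, 3]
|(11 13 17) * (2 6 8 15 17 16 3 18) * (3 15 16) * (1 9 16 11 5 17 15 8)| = |(1 9 16 8 11 13 3 18 2 6)(5 17)| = 10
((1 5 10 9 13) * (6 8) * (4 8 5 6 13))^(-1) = ((1 6 5 10 9 4 8 13))^(-1) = (1 13 8 4 9 10 5 6)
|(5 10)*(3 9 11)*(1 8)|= |(1 8)(3 9 11)(5 10)|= 6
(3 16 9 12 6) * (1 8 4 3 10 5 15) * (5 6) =(1 8 4 3 16 9 12 5 15)(6 10) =[0, 8, 2, 16, 3, 15, 10, 7, 4, 12, 6, 11, 5, 13, 14, 1, 9]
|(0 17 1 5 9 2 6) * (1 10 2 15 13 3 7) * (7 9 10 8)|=|(0 17 8 7 1 5 10 2 6)(3 9 15 13)|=36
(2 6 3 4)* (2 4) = [0, 1, 6, 2, 4, 5, 3] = (2 6 3)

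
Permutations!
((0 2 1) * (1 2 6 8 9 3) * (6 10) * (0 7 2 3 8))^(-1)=((0 10 6)(1 7 2 3)(8 9))^(-1)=(0 6 10)(1 3 2 7)(8 9)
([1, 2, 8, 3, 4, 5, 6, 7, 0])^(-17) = [8, 0, 1, 3, 4, 5, 6, 7, 2]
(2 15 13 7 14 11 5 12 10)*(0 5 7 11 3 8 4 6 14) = (0 5 12 10 2 15 13 11 7)(3 8 4 6 14) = [5, 1, 15, 8, 6, 12, 14, 0, 4, 9, 2, 7, 10, 11, 3, 13]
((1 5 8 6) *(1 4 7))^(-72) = ((1 5 8 6 4 7))^(-72) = (8)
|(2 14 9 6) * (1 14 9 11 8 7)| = |(1 14 11 8 7)(2 9 6)| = 15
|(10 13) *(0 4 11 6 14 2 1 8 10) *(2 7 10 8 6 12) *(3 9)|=22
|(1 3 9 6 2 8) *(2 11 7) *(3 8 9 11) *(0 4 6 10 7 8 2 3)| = 24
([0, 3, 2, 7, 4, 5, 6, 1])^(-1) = [0, 7, 2, 1, 4, 5, 6, 3]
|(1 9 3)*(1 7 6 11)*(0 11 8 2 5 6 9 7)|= 12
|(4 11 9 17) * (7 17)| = 5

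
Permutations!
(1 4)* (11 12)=(1 4)(11 12)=[0, 4, 2, 3, 1, 5, 6, 7, 8, 9, 10, 12, 11]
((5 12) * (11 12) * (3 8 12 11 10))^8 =(3 5 8 10 12)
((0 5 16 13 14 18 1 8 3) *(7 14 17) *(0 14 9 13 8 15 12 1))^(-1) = ((0 5 16 8 3 14 18)(1 15 12)(7 9 13 17))^(-1) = (0 18 14 3 8 16 5)(1 12 15)(7 17 13 9)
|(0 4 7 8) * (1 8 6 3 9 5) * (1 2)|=10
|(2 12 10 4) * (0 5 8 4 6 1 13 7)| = 11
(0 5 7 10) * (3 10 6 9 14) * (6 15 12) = [5, 1, 2, 10, 4, 7, 9, 15, 8, 14, 0, 11, 6, 13, 3, 12] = (0 5 7 15 12 6 9 14 3 10)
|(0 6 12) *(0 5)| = |(0 6 12 5)| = 4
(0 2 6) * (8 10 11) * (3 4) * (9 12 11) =(0 2 6)(3 4)(8 10 9 12 11) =[2, 1, 6, 4, 3, 5, 0, 7, 10, 12, 9, 8, 11]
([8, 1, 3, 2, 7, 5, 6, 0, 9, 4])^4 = [7, 1, 2, 3, 9, 5, 6, 4, 0, 8]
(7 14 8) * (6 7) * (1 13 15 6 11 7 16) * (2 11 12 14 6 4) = [0, 13, 11, 3, 2, 5, 16, 6, 12, 9, 10, 7, 14, 15, 8, 4, 1] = (1 13 15 4 2 11 7 6 16)(8 12 14)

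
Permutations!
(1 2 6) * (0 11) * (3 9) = [11, 2, 6, 9, 4, 5, 1, 7, 8, 3, 10, 0] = (0 11)(1 2 6)(3 9)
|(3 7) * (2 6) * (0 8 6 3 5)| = 7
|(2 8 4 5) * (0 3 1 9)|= |(0 3 1 9)(2 8 4 5)|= 4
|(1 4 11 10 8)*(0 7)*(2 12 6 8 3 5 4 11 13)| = |(0 7)(1 11 10 3 5 4 13 2 12 6 8)| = 22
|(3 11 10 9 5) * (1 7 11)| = |(1 7 11 10 9 5 3)| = 7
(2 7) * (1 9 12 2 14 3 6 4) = [0, 9, 7, 6, 1, 5, 4, 14, 8, 12, 10, 11, 2, 13, 3] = (1 9 12 2 7 14 3 6 4)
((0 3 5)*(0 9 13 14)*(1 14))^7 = ((0 3 5 9 13 1 14))^7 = (14)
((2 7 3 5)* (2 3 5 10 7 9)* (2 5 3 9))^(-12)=((3 10 7)(5 9))^(-12)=(10)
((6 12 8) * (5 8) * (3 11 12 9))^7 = ((3 11 12 5 8 6 9))^7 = (12)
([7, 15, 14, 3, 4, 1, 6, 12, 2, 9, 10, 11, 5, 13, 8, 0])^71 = (0 15 1 5 12 7)(2 8 14)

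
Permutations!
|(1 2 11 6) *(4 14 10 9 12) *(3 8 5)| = |(1 2 11 6)(3 8 5)(4 14 10 9 12)| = 60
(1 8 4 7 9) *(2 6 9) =(1 8 4 7 2 6 9) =[0, 8, 6, 3, 7, 5, 9, 2, 4, 1]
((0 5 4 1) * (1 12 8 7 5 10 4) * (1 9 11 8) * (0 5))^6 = ((0 10 4 12 1 5 9 11 8 7))^6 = (0 9 4 8 1)(5 10 11 12 7)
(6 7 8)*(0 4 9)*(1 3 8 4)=(0 1 3 8 6 7 4 9)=[1, 3, 2, 8, 9, 5, 7, 4, 6, 0]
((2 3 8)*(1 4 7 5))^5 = (1 4 7 5)(2 8 3)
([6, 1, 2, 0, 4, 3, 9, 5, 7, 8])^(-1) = [3, 1, 2, 5, 4, 7, 0, 8, 9, 6]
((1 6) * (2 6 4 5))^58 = ((1 4 5 2 6))^58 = (1 2 4 6 5)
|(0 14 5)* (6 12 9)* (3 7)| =|(0 14 5)(3 7)(6 12 9)| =6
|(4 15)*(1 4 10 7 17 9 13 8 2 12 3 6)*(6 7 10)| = 8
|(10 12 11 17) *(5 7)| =4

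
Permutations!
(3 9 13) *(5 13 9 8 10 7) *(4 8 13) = (3 13)(4 8 10 7 5) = [0, 1, 2, 13, 8, 4, 6, 5, 10, 9, 7, 11, 12, 3]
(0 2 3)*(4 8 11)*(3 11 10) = [2, 1, 11, 0, 8, 5, 6, 7, 10, 9, 3, 4] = (0 2 11 4 8 10 3)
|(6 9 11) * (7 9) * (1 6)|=|(1 6 7 9 11)|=5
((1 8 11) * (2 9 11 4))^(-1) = ((1 8 4 2 9 11))^(-1) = (1 11 9 2 4 8)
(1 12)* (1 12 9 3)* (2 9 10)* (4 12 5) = [0, 10, 9, 1, 12, 4, 6, 7, 8, 3, 2, 11, 5] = (1 10 2 9 3)(4 12 5)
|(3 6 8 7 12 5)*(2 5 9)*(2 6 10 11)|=5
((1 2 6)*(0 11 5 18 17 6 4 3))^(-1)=((0 11 5 18 17 6 1 2 4 3))^(-1)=(0 3 4 2 1 6 17 18 5 11)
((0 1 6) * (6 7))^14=(0 7)(1 6)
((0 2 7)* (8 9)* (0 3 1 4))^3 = ((0 2 7 3 1 4)(8 9))^3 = (0 3)(1 2)(4 7)(8 9)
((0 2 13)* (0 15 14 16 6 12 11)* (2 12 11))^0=((0 12 2 13 15 14 16 6 11))^0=(16)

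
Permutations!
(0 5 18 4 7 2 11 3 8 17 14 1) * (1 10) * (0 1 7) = (0 5 18 4)(2 11 3 8 17 14 10 7) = [5, 1, 11, 8, 0, 18, 6, 2, 17, 9, 7, 3, 12, 13, 10, 15, 16, 14, 4]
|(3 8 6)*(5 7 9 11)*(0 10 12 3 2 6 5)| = |(0 10 12 3 8 5 7 9 11)(2 6)| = 18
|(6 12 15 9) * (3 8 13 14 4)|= 20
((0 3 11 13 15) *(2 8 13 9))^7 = (0 15 13 8 2 9 11 3)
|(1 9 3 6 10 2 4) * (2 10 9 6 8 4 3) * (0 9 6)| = |(10)(0 9 2 3 8 4 1)| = 7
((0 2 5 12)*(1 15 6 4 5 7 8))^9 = (0 12 5 4 6 15 1 8 7 2)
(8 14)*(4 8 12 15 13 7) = (4 8 14 12 15 13 7) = [0, 1, 2, 3, 8, 5, 6, 4, 14, 9, 10, 11, 15, 7, 12, 13]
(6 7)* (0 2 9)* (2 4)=(0 4 2 9)(6 7)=[4, 1, 9, 3, 2, 5, 7, 6, 8, 0]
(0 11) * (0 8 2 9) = (0 11 8 2 9) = [11, 1, 9, 3, 4, 5, 6, 7, 2, 0, 10, 8]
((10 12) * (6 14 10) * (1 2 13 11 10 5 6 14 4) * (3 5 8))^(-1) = (1 4 6 5 3 8 14 12 10 11 13 2)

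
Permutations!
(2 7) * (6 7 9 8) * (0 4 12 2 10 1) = (0 4 12 2 9 8 6 7 10 1) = [4, 0, 9, 3, 12, 5, 7, 10, 6, 8, 1, 11, 2]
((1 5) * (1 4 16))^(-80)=(16)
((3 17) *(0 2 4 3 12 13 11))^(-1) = ((0 2 4 3 17 12 13 11))^(-1) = (0 11 13 12 17 3 4 2)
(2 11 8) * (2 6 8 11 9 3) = (11)(2 9 3)(6 8) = [0, 1, 9, 2, 4, 5, 8, 7, 6, 3, 10, 11]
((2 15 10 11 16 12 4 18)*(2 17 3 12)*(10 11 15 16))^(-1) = (2 16)(3 17 18 4 12)(10 11 15)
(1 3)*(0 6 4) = (0 6 4)(1 3) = [6, 3, 2, 1, 0, 5, 4]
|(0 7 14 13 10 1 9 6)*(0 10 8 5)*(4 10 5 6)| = |(0 7 14 13 8 6 5)(1 9 4 10)| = 28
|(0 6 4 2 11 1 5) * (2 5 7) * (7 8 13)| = 12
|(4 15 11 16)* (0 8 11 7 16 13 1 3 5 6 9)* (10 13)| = 20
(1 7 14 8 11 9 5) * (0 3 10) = (0 3 10)(1 7 14 8 11 9 5) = [3, 7, 2, 10, 4, 1, 6, 14, 11, 5, 0, 9, 12, 13, 8]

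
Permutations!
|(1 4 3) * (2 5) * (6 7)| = 6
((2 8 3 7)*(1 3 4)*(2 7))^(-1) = (1 4 8 2 3) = ((1 3 2 8 4))^(-1)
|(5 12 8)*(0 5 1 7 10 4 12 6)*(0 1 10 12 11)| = |(0 5 6 1 7 12 8 10 4 11)| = 10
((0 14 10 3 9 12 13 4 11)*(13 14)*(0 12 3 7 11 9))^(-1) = (0 3 9 4 13)(7 10 14 12 11)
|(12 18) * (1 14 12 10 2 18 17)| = |(1 14 12 17)(2 18 10)| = 12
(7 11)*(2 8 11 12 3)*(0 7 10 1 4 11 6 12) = [7, 4, 8, 2, 11, 5, 12, 0, 6, 9, 1, 10, 3] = (0 7)(1 4 11 10)(2 8 6 12 3)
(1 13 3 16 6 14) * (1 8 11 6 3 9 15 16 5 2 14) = [0, 13, 14, 5, 4, 2, 1, 7, 11, 15, 10, 6, 12, 9, 8, 16, 3] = (1 13 9 15 16 3 5 2 14 8 11 6)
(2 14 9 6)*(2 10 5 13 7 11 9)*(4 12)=[0, 1, 14, 3, 12, 13, 10, 11, 8, 6, 5, 9, 4, 7, 2]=(2 14)(4 12)(5 13 7 11 9 6 10)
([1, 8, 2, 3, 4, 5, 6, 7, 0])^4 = [1, 8, 2, 3, 4, 5, 6, 7, 0]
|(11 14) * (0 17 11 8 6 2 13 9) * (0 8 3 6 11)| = |(0 17)(2 13 9 8 11 14 3 6)| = 8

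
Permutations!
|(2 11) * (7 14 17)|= 6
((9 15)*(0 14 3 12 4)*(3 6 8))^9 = (0 6 3 4 14 8 12)(9 15)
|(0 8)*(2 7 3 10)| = 4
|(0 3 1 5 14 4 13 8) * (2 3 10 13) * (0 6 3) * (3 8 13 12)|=|(0 10 12 3 1 5 14 4 2)(6 8)|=18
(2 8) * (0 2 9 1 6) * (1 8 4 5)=(0 2 4 5 1 6)(8 9)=[2, 6, 4, 3, 5, 1, 0, 7, 9, 8]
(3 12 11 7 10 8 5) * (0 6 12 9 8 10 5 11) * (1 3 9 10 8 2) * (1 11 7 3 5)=[6, 5, 11, 10, 4, 9, 12, 1, 7, 2, 8, 3, 0]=(0 6 12)(1 5 9 2 11 3 10 8 7)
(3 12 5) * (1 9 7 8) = [0, 9, 2, 12, 4, 3, 6, 8, 1, 7, 10, 11, 5] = (1 9 7 8)(3 12 5)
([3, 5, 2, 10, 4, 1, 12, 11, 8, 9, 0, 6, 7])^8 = (12)(0 10 3)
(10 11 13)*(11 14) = [0, 1, 2, 3, 4, 5, 6, 7, 8, 9, 14, 13, 12, 10, 11] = (10 14 11 13)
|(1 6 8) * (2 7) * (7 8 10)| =6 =|(1 6 10 7 2 8)|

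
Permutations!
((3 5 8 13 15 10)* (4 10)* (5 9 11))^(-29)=(3 4 13 5 9 10 15 8 11)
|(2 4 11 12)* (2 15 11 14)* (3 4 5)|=15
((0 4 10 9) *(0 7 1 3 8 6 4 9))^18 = ((0 9 7 1 3 8 6 4 10))^18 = (10)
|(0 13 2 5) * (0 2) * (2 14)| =6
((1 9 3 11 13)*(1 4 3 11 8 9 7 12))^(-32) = (1 7 12)(3 13 9)(4 11 8)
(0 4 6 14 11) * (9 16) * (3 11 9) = (0 4 6 14 9 16 3 11) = [4, 1, 2, 11, 6, 5, 14, 7, 8, 16, 10, 0, 12, 13, 9, 15, 3]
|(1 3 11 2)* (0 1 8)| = |(0 1 3 11 2 8)| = 6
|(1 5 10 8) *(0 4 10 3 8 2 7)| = 20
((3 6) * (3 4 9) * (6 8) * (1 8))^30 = ((1 8 6 4 9 3))^30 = (9)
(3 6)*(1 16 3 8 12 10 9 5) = (1 16 3 6 8 12 10 9 5) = [0, 16, 2, 6, 4, 1, 8, 7, 12, 5, 9, 11, 10, 13, 14, 15, 3]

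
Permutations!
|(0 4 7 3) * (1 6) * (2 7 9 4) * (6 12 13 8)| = 20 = |(0 2 7 3)(1 12 13 8 6)(4 9)|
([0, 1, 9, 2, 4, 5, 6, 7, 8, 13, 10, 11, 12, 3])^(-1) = (2 3 13 9)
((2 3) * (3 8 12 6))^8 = ((2 8 12 6 3))^8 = (2 6 8 3 12)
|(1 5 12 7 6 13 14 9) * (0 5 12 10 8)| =28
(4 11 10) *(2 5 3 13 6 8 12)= (2 5 3 13 6 8 12)(4 11 10)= [0, 1, 5, 13, 11, 3, 8, 7, 12, 9, 4, 10, 2, 6]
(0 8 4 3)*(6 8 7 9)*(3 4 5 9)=(0 7 3)(5 9 6 8)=[7, 1, 2, 0, 4, 9, 8, 3, 5, 6]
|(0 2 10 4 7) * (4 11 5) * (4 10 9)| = 15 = |(0 2 9 4 7)(5 10 11)|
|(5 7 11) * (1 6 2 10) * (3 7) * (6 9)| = 20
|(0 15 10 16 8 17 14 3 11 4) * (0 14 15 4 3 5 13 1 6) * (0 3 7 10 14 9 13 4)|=|(1 6 3 11 7 10 16 8 17 15 14 5 4 9 13)|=15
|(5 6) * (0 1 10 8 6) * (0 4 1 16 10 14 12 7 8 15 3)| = |(0 16 10 15 3)(1 14 12 7 8 6 5 4)| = 40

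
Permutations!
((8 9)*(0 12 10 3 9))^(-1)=((0 12 10 3 9 8))^(-1)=(0 8 9 3 10 12)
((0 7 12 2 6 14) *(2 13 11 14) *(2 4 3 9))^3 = ((0 7 12 13 11 14)(2 6 4 3 9))^3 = (0 13)(2 3 6 9 4)(7 11)(12 14)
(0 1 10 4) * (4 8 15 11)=(0 1 10 8 15 11 4)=[1, 10, 2, 3, 0, 5, 6, 7, 15, 9, 8, 4, 12, 13, 14, 11]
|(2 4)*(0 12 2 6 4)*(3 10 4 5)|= 15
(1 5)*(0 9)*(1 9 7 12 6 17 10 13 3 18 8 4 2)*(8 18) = (18)(0 7 12 6 17 10 13 3 8 4 2 1 5 9) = [7, 5, 1, 8, 2, 9, 17, 12, 4, 0, 13, 11, 6, 3, 14, 15, 16, 10, 18]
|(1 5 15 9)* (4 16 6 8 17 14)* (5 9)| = |(1 9)(4 16 6 8 17 14)(5 15)| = 6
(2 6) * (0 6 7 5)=(0 6 2 7 5)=[6, 1, 7, 3, 4, 0, 2, 5]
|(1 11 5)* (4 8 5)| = 5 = |(1 11 4 8 5)|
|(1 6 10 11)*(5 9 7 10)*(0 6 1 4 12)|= |(0 6 5 9 7 10 11 4 12)|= 9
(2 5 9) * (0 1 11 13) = (0 1 11 13)(2 5 9) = [1, 11, 5, 3, 4, 9, 6, 7, 8, 2, 10, 13, 12, 0]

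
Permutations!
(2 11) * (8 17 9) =[0, 1, 11, 3, 4, 5, 6, 7, 17, 8, 10, 2, 12, 13, 14, 15, 16, 9] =(2 11)(8 17 9)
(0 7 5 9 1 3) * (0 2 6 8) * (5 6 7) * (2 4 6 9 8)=(0 5 8)(1 3 4 6 2 7 9)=[5, 3, 7, 4, 6, 8, 2, 9, 0, 1]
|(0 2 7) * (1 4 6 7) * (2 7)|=4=|(0 7)(1 4 6 2)|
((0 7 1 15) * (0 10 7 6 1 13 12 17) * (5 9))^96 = (0 13 15)(1 17 7)(6 12 10)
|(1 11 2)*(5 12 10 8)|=|(1 11 2)(5 12 10 8)|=12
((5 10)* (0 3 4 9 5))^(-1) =((0 3 4 9 5 10))^(-1) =(0 10 5 9 4 3)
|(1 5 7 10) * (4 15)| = 4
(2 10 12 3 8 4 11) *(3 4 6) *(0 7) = (0 7)(2 10 12 4 11)(3 8 6) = [7, 1, 10, 8, 11, 5, 3, 0, 6, 9, 12, 2, 4]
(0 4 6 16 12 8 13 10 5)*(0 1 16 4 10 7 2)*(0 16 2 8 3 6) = (0 10 5 1 2 16 12 3 6 4)(7 8 13) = [10, 2, 16, 6, 0, 1, 4, 8, 13, 9, 5, 11, 3, 7, 14, 15, 12]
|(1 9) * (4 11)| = 2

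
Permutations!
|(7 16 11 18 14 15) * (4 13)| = 6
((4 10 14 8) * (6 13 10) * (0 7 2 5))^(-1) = (0 5 2 7)(4 8 14 10 13 6)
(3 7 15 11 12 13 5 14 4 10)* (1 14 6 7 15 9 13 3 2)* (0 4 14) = [4, 0, 1, 15, 10, 6, 7, 9, 8, 13, 2, 12, 3, 5, 14, 11] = (0 4 10 2 1)(3 15 11 12)(5 6 7 9 13)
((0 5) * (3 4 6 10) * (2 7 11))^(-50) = ((0 5)(2 7 11)(3 4 6 10))^(-50) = (2 7 11)(3 6)(4 10)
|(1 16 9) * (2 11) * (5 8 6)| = 6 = |(1 16 9)(2 11)(5 8 6)|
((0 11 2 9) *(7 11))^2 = (0 11 9 7 2)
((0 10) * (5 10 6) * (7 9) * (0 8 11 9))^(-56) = ((0 6 5 10 8 11 9 7))^(-56) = (11)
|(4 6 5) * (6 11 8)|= 5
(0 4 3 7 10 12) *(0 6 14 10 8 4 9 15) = [9, 1, 2, 7, 3, 5, 14, 8, 4, 15, 12, 11, 6, 13, 10, 0] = (0 9 15)(3 7 8 4)(6 14 10 12)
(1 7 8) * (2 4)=(1 7 8)(2 4)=[0, 7, 4, 3, 2, 5, 6, 8, 1]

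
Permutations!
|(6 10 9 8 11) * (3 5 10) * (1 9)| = |(1 9 8 11 6 3 5 10)| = 8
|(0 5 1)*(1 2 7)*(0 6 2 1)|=6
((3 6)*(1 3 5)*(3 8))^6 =(1 8 3 6 5)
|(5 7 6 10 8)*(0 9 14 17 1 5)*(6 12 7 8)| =|(0 9 14 17 1 5 8)(6 10)(7 12)| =14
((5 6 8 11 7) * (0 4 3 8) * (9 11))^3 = (0 8 7)(3 11 6)(4 9 5)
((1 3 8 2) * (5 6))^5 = (1 3 8 2)(5 6)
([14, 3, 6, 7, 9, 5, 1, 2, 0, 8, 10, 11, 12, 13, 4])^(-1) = [8, 6, 7, 1, 14, 5, 2, 3, 9, 4, 10, 11, 12, 13, 0]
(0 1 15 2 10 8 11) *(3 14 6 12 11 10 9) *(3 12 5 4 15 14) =(0 1 14 6 5 4 15 2 9 12 11)(8 10) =[1, 14, 9, 3, 15, 4, 5, 7, 10, 12, 8, 0, 11, 13, 6, 2]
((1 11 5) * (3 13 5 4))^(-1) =(1 5 13 3 4 11)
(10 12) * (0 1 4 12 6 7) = [1, 4, 2, 3, 12, 5, 7, 0, 8, 9, 6, 11, 10] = (0 1 4 12 10 6 7)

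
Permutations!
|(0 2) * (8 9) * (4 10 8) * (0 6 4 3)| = 8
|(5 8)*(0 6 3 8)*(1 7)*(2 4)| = 10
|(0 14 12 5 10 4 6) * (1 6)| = 8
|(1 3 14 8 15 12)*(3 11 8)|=10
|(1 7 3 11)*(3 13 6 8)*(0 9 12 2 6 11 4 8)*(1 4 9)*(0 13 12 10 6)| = |(0 1 7 12 2)(3 9 10 6 13 11 4 8)| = 40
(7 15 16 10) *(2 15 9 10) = (2 15 16)(7 9 10) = [0, 1, 15, 3, 4, 5, 6, 9, 8, 10, 7, 11, 12, 13, 14, 16, 2]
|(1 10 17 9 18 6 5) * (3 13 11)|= |(1 10 17 9 18 6 5)(3 13 11)|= 21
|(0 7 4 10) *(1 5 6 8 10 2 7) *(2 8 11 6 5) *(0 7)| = 12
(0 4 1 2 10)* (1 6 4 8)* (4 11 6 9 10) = (0 8 1 2 4 9 10)(6 11) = [8, 2, 4, 3, 9, 5, 11, 7, 1, 10, 0, 6]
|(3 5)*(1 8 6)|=6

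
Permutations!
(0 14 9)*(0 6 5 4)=(0 14 9 6 5 4)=[14, 1, 2, 3, 0, 4, 5, 7, 8, 6, 10, 11, 12, 13, 9]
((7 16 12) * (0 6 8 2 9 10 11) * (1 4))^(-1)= (0 11 10 9 2 8 6)(1 4)(7 12 16)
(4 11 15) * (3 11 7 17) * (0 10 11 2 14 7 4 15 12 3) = [10, 1, 14, 2, 4, 5, 6, 17, 8, 9, 11, 12, 3, 13, 7, 15, 16, 0] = (0 10 11 12 3 2 14 7 17)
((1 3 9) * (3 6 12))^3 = ((1 6 12 3 9))^3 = (1 3 6 9 12)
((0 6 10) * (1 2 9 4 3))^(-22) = ((0 6 10)(1 2 9 4 3))^(-22) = (0 10 6)(1 4 2 3 9)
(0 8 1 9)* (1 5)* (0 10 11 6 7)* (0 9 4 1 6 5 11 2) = [8, 4, 0, 3, 1, 6, 7, 9, 11, 10, 2, 5] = (0 8 11 5 6 7 9 10 2)(1 4)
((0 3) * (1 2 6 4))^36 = ((0 3)(1 2 6 4))^36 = (6)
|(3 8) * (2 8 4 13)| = 5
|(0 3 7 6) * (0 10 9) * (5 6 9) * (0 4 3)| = |(3 7 9 4)(5 6 10)| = 12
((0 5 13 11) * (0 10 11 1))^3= (0 1 13 5)(10 11)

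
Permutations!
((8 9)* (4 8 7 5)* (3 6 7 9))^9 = ((9)(3 6 7 5 4 8))^9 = (9)(3 5)(4 6)(7 8)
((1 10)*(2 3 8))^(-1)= (1 10)(2 8 3)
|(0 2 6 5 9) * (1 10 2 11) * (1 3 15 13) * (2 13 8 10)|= |(0 11 3 15 8 10 13 1 2 6 5 9)|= 12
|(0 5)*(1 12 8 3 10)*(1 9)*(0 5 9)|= 7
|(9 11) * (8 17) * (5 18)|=2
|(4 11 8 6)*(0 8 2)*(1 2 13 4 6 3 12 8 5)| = |(0 5 1 2)(3 12 8)(4 11 13)| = 12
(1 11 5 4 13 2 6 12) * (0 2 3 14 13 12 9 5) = (0 2 6 9 5 4 12 1 11)(3 14 13) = [2, 11, 6, 14, 12, 4, 9, 7, 8, 5, 10, 0, 1, 3, 13]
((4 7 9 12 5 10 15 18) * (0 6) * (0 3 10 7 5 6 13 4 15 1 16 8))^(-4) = (18)(0 10 9 13 1 12 4 16 6 5 8 3 7)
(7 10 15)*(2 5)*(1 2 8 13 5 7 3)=(1 2 7 10 15 3)(5 8 13)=[0, 2, 7, 1, 4, 8, 6, 10, 13, 9, 15, 11, 12, 5, 14, 3]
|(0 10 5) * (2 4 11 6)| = |(0 10 5)(2 4 11 6)| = 12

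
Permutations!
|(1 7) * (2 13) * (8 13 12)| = |(1 7)(2 12 8 13)| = 4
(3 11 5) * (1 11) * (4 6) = (1 11 5 3)(4 6) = [0, 11, 2, 1, 6, 3, 4, 7, 8, 9, 10, 5]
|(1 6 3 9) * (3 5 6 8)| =|(1 8 3 9)(5 6)| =4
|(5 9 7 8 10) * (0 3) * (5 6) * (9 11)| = 14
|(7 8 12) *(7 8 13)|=|(7 13)(8 12)|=2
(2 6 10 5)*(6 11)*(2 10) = [0, 1, 11, 3, 4, 10, 2, 7, 8, 9, 5, 6] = (2 11 6)(5 10)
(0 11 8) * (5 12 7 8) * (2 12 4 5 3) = [11, 1, 12, 2, 5, 4, 6, 8, 0, 9, 10, 3, 7] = (0 11 3 2 12 7 8)(4 5)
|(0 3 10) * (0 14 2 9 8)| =|(0 3 10 14 2 9 8)| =7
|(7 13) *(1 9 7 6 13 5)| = 4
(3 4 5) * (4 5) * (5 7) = (3 7 5) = [0, 1, 2, 7, 4, 3, 6, 5]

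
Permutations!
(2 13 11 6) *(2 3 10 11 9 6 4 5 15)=(2 13 9 6 3 10 11 4 5 15)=[0, 1, 13, 10, 5, 15, 3, 7, 8, 6, 11, 4, 12, 9, 14, 2]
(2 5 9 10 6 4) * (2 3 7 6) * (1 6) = (1 6 4 3 7)(2 5 9 10) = [0, 6, 5, 7, 3, 9, 4, 1, 8, 10, 2]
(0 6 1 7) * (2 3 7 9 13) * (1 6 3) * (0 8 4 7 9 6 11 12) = (0 3 9 13 2 1 6 11 12)(4 7 8) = [3, 6, 1, 9, 7, 5, 11, 8, 4, 13, 10, 12, 0, 2]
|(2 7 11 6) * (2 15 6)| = |(2 7 11)(6 15)| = 6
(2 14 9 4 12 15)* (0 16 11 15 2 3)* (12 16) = (0 12 2 14 9 4 16 11 15 3) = [12, 1, 14, 0, 16, 5, 6, 7, 8, 4, 10, 15, 2, 13, 9, 3, 11]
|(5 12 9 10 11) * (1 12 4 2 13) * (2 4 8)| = 9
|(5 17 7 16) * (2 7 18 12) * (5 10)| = 8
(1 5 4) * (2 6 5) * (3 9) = (1 2 6 5 4)(3 9) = [0, 2, 6, 9, 1, 4, 5, 7, 8, 3]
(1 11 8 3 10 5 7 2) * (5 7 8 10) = (1 11 10 7 2)(3 5 8) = [0, 11, 1, 5, 4, 8, 6, 2, 3, 9, 7, 10]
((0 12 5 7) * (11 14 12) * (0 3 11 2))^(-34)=(3 14 5)(7 11 12)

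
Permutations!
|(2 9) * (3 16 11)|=|(2 9)(3 16 11)|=6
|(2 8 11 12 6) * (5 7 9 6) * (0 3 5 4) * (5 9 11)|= |(0 3 9 6 2 8 5 7 11 12 4)|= 11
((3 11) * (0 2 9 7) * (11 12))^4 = (3 12 11)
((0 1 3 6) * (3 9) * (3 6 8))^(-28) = ((0 1 9 6)(3 8))^(-28) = (9)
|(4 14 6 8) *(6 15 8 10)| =|(4 14 15 8)(6 10)| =4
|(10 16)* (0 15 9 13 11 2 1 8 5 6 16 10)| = 11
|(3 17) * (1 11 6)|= 6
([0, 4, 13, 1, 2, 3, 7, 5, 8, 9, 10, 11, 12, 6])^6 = [0, 5, 1, 7, 3, 6, 2, 13, 8, 9, 10, 11, 12, 4]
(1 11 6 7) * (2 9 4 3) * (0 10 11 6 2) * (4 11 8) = (0 10 8 4 3)(1 6 7)(2 9 11) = [10, 6, 9, 0, 3, 5, 7, 1, 4, 11, 8, 2]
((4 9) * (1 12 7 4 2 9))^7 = (1 4 7 12)(2 9)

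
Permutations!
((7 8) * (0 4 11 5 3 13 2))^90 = (0 2 13 3 5 11 4)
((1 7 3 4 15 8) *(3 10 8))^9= ((1 7 10 8)(3 4 15))^9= (15)(1 7 10 8)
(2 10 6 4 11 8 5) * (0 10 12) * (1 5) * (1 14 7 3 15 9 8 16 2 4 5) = (0 10 6 5 4 11 16 2 12)(3 15 9 8 14 7) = [10, 1, 12, 15, 11, 4, 5, 3, 14, 8, 6, 16, 0, 13, 7, 9, 2]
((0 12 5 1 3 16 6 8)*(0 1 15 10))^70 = ((0 12 5 15 10)(1 3 16 6 8))^70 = (16)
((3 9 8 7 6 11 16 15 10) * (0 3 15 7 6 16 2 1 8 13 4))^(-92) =((0 3 9 13 4)(1 8 6 11 2)(7 16)(10 15))^(-92) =(16)(0 13 3 4 9)(1 11 8 2 6)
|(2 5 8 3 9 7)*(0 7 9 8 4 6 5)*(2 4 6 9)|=10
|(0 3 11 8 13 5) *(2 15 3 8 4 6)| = |(0 8 13 5)(2 15 3 11 4 6)| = 12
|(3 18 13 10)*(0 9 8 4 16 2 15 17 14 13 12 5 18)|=12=|(0 9 8 4 16 2 15 17 14 13 10 3)(5 18 12)|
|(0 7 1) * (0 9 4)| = |(0 7 1 9 4)| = 5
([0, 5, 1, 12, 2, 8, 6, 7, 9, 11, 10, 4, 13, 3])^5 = [0, 4, 11, 13, 9, 2, 6, 7, 1, 5, 10, 8, 3, 12]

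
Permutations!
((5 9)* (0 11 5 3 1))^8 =(0 5 3)(1 11 9)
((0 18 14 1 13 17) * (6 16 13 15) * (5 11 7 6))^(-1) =((0 18 14 1 15 5 11 7 6 16 13 17))^(-1) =(0 17 13 16 6 7 11 5 15 1 14 18)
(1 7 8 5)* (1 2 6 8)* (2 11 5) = (1 7)(2 6 8)(5 11) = [0, 7, 6, 3, 4, 11, 8, 1, 2, 9, 10, 5]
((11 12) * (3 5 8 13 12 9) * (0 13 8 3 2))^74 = (0 12 9)(2 13 11)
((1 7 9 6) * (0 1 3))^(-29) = ((0 1 7 9 6 3))^(-29) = (0 1 7 9 6 3)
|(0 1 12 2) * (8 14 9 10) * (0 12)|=|(0 1)(2 12)(8 14 9 10)|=4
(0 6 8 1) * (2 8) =[6, 0, 8, 3, 4, 5, 2, 7, 1] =(0 6 2 8 1)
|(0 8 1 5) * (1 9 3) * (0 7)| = 7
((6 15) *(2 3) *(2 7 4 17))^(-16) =((2 3 7 4 17)(6 15))^(-16) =(2 17 4 7 3)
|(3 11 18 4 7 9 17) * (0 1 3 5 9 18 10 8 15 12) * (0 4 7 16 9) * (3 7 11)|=14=|(0 1 7 18 11 10 8 15 12 4 16 9 17 5)|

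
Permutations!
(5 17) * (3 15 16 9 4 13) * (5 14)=(3 15 16 9 4 13)(5 17 14)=[0, 1, 2, 15, 13, 17, 6, 7, 8, 4, 10, 11, 12, 3, 5, 16, 9, 14]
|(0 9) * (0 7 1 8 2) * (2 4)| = |(0 9 7 1 8 4 2)| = 7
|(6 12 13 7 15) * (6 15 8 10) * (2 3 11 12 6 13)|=4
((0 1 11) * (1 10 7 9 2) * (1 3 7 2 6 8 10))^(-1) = ((0 1 11)(2 3 7 9 6 8 10))^(-1) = (0 11 1)(2 10 8 6 9 7 3)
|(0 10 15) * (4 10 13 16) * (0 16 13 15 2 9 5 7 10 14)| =|(0 15 16 4 14)(2 9 5 7 10)| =5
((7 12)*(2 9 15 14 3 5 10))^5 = (2 5 14 9 10 3 15)(7 12) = ((2 9 15 14 3 5 10)(7 12))^5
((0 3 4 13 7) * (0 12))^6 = (13)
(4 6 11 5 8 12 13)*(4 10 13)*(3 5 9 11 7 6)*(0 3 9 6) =(0 3 5 8 12 4 9 11 6 7)(10 13) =[3, 1, 2, 5, 9, 8, 7, 0, 12, 11, 13, 6, 4, 10]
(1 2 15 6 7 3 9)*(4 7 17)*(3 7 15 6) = (1 2 6 17 4 15 3 9) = [0, 2, 6, 9, 15, 5, 17, 7, 8, 1, 10, 11, 12, 13, 14, 3, 16, 4]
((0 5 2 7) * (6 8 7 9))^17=((0 5 2 9 6 8 7))^17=(0 9 7 2 8 5 6)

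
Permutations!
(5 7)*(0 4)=[4, 1, 2, 3, 0, 7, 6, 5]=(0 4)(5 7)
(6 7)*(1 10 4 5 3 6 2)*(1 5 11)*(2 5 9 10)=[0, 2, 9, 6, 11, 3, 7, 5, 8, 10, 4, 1]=(1 2 9 10 4 11)(3 6 7 5)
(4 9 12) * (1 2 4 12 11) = (12)(1 2 4 9 11) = [0, 2, 4, 3, 9, 5, 6, 7, 8, 11, 10, 1, 12]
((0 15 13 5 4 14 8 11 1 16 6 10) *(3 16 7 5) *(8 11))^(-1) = (0 10 6 16 3 13 15)(1 11 14 4 5 7) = ((0 15 13 3 16 6 10)(1 7 5 4 14 11))^(-1)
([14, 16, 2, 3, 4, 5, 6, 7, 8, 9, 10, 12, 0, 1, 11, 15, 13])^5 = [14, 13, 2, 3, 4, 5, 6, 7, 8, 9, 10, 12, 0, 16, 11, 15, 1]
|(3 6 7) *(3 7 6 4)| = 2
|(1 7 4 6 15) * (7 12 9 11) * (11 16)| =9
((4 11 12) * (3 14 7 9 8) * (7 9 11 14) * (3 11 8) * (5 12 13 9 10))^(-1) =((3 7 8 11 13 9)(4 14 10 5 12))^(-1) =(3 9 13 11 8 7)(4 12 5 10 14)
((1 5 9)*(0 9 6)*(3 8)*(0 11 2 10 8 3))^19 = (0 9 1 5 6 11 2 10 8)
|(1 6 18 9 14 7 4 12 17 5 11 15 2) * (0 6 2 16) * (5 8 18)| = |(0 6 5 11 15 16)(1 2)(4 12 17 8 18 9 14 7)| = 24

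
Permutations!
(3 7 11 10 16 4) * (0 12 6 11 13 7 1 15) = (0 12 6 11 10 16 4 3 1 15)(7 13) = [12, 15, 2, 1, 3, 5, 11, 13, 8, 9, 16, 10, 6, 7, 14, 0, 4]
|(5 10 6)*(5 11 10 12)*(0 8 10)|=|(0 8 10 6 11)(5 12)|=10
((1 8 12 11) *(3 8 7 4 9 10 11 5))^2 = ((1 7 4 9 10 11)(3 8 12 5))^2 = (1 4 10)(3 12)(5 8)(7 9 11)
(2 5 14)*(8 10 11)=(2 5 14)(8 10 11)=[0, 1, 5, 3, 4, 14, 6, 7, 10, 9, 11, 8, 12, 13, 2]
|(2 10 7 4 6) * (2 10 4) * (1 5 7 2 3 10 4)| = 6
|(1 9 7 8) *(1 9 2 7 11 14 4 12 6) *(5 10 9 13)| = 13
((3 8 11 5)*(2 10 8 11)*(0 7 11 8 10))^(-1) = (0 2 8 3 5 11 7)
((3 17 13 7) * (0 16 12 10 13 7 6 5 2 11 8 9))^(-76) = (0 16 12 10 13 6 5 2 11 8 9)(3 7 17)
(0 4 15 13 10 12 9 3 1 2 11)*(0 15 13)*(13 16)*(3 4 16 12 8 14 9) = (0 16 13 10 8 14 9 4 12 3 1 2 11 15) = [16, 2, 11, 1, 12, 5, 6, 7, 14, 4, 8, 15, 3, 10, 9, 0, 13]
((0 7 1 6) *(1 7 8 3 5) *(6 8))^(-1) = (0 6)(1 5 3 8)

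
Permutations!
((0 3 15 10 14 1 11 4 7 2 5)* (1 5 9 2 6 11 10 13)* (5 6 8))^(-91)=(15)(2 9)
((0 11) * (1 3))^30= ((0 11)(1 3))^30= (11)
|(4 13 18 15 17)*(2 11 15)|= |(2 11 15 17 4 13 18)|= 7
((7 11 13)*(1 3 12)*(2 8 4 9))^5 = ((1 3 12)(2 8 4 9)(7 11 13))^5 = (1 12 3)(2 8 4 9)(7 13 11)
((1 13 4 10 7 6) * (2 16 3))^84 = (16)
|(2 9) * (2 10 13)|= |(2 9 10 13)|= 4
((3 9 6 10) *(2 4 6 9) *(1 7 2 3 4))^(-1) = (1 2 7)(4 10 6)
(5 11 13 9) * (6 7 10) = [0, 1, 2, 3, 4, 11, 7, 10, 8, 5, 6, 13, 12, 9] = (5 11 13 9)(6 7 10)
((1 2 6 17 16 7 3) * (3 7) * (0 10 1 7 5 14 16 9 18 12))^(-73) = ((0 10 1 2 6 17 9 18 12)(3 7 5 14 16))^(-73) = (0 12 18 9 17 6 2 1 10)(3 5 16 7 14)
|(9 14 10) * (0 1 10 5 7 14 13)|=15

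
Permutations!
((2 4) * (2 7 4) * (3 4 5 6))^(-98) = ((3 4 7 5 6))^(-98) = (3 7 6 4 5)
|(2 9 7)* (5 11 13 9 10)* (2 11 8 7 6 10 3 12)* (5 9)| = 15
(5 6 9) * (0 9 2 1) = (0 9 5 6 2 1) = [9, 0, 1, 3, 4, 6, 2, 7, 8, 5]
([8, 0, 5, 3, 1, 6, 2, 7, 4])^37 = [8, 0, 5, 3, 1, 6, 2, 7, 4]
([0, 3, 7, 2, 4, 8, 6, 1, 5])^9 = (1 3 2 7)(5 8)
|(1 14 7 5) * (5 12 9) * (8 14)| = 7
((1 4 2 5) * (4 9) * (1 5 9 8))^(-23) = ((1 8)(2 9 4))^(-23) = (1 8)(2 9 4)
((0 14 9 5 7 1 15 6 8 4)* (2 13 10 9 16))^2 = ((0 14 16 2 13 10 9 5 7 1 15 6 8 4))^2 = (0 16 13 9 7 15 8)(1 6 4 14 2 10 5)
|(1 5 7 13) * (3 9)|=4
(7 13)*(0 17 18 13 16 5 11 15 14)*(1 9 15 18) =(0 17 1 9 15 14)(5 11 18 13 7 16) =[17, 9, 2, 3, 4, 11, 6, 16, 8, 15, 10, 18, 12, 7, 0, 14, 5, 1, 13]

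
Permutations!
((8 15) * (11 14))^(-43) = ((8 15)(11 14))^(-43) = (8 15)(11 14)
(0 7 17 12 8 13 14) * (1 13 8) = [7, 13, 2, 3, 4, 5, 6, 17, 8, 9, 10, 11, 1, 14, 0, 15, 16, 12] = (0 7 17 12 1 13 14)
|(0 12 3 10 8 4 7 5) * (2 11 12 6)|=|(0 6 2 11 12 3 10 8 4 7 5)|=11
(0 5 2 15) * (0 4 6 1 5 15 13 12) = (0 15 4 6 1 5 2 13 12) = [15, 5, 13, 3, 6, 2, 1, 7, 8, 9, 10, 11, 0, 12, 14, 4]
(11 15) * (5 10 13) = (5 10 13)(11 15) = [0, 1, 2, 3, 4, 10, 6, 7, 8, 9, 13, 15, 12, 5, 14, 11]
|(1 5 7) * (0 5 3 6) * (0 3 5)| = 6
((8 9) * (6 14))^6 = ((6 14)(8 9))^6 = (14)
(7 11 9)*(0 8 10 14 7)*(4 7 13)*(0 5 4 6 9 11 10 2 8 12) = (0 12)(2 8)(4 7 10 14 13 6 9 5) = [12, 1, 8, 3, 7, 4, 9, 10, 2, 5, 14, 11, 0, 6, 13]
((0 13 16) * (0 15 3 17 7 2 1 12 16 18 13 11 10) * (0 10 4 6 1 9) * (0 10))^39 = ((0 11 4 6 1 12 16 15 3 17 7 2 9 10)(13 18))^39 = (0 2 3 12 4 10 7 15 1 11 9 17 16 6)(13 18)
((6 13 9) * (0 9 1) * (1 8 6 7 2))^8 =((0 9 7 2 1)(6 13 8))^8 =(0 2 9 1 7)(6 8 13)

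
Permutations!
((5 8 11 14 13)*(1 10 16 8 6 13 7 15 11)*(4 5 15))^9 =((1 10 16 8)(4 5 6 13 15 11 14 7))^9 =(1 10 16 8)(4 5 6 13 15 11 14 7)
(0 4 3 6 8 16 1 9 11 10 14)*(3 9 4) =(0 3 6 8 16 1 4 9 11 10 14) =[3, 4, 2, 6, 9, 5, 8, 7, 16, 11, 14, 10, 12, 13, 0, 15, 1]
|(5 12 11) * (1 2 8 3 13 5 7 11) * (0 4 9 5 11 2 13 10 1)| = 40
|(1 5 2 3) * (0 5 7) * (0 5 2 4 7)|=|(0 2 3 1)(4 7 5)|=12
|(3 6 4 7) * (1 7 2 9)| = 7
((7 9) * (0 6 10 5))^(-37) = (0 5 10 6)(7 9)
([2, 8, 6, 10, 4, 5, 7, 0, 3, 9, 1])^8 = [0, 1, 2, 3, 4, 5, 6, 7, 8, 9, 10]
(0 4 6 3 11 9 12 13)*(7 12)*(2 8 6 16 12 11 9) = (0 4 16 12 13)(2 8 6 3 9 7 11) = [4, 1, 8, 9, 16, 5, 3, 11, 6, 7, 10, 2, 13, 0, 14, 15, 12]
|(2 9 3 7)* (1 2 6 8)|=7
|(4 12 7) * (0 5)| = |(0 5)(4 12 7)| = 6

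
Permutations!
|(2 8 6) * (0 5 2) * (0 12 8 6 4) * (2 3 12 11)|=|(0 5 3 12 8 4)(2 6 11)|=6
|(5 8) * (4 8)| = |(4 8 5)| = 3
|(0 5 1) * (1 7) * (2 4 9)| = |(0 5 7 1)(2 4 9)| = 12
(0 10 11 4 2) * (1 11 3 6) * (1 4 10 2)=(0 2)(1 11 10 3 6 4)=[2, 11, 0, 6, 1, 5, 4, 7, 8, 9, 3, 10]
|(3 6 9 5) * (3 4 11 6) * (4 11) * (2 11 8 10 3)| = |(2 11 6 9 5 8 10 3)| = 8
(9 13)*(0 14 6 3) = (0 14 6 3)(9 13) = [14, 1, 2, 0, 4, 5, 3, 7, 8, 13, 10, 11, 12, 9, 6]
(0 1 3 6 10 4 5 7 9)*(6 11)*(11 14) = (0 1 3 14 11 6 10 4 5 7 9) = [1, 3, 2, 14, 5, 7, 10, 9, 8, 0, 4, 6, 12, 13, 11]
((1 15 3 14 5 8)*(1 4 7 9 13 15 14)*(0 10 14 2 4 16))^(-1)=(0 16 8 5 14 10)(1 3 15 13 9 7 4 2)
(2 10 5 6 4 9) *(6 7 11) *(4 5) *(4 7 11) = (2 10 7 4 9)(5 11 6) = [0, 1, 10, 3, 9, 11, 5, 4, 8, 2, 7, 6]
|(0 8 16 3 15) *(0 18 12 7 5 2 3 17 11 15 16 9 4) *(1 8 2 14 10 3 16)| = 17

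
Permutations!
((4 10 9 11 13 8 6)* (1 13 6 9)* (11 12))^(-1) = (1 10 4 6 11 12 9 8 13) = ((1 13 8 9 12 11 6 4 10))^(-1)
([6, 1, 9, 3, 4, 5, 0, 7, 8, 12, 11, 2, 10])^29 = [6, 1, 11, 3, 4, 5, 0, 7, 8, 2, 12, 10, 9]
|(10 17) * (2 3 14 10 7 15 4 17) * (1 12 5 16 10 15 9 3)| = 42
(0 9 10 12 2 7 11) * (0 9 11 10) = (0 11 9)(2 7 10 12) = [11, 1, 7, 3, 4, 5, 6, 10, 8, 0, 12, 9, 2]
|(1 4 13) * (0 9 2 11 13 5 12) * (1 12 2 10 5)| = 8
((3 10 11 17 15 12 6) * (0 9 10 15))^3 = ((0 9 10 11 17)(3 15 12 6))^3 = (0 11 9 17 10)(3 6 12 15)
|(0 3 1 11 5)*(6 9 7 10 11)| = 9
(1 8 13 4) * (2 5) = (1 8 13 4)(2 5) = [0, 8, 5, 3, 1, 2, 6, 7, 13, 9, 10, 11, 12, 4]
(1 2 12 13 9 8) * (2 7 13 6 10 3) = (1 7 13 9 8)(2 12 6 10 3) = [0, 7, 12, 2, 4, 5, 10, 13, 1, 8, 3, 11, 6, 9]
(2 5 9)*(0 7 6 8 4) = (0 7 6 8 4)(2 5 9) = [7, 1, 5, 3, 0, 9, 8, 6, 4, 2]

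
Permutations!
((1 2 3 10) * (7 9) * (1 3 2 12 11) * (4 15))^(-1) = ((1 12 11)(3 10)(4 15)(7 9))^(-1) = (1 11 12)(3 10)(4 15)(7 9)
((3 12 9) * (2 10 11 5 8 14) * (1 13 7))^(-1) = ((1 13 7)(2 10 11 5 8 14)(3 12 9))^(-1) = (1 7 13)(2 14 8 5 11 10)(3 9 12)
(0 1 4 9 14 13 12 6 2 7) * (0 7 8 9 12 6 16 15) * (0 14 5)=(0 1 4 12 16 15 14 13 6 2 8 9 5)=[1, 4, 8, 3, 12, 0, 2, 7, 9, 5, 10, 11, 16, 6, 13, 14, 15]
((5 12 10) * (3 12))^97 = ((3 12 10 5))^97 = (3 12 10 5)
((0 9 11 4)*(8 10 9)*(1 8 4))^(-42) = ((0 4)(1 8 10 9 11))^(-42) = (1 9 8 11 10)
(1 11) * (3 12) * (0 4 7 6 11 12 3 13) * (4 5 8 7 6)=(0 5 8 7 4 6 11 1 12 13)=[5, 12, 2, 3, 6, 8, 11, 4, 7, 9, 10, 1, 13, 0]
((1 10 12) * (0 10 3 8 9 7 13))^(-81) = (13)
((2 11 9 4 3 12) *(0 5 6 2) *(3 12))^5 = ((0 5 6 2 11 9 4 12))^5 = (0 9 6 12 11 5 4 2)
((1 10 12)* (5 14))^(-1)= ((1 10 12)(5 14))^(-1)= (1 12 10)(5 14)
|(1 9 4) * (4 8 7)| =5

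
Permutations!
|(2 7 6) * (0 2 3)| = |(0 2 7 6 3)| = 5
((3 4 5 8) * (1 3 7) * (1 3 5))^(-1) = (1 4 3 7 8 5)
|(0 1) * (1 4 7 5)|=5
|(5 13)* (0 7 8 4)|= |(0 7 8 4)(5 13)|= 4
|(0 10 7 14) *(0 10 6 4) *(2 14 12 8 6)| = |(0 2 14 10 7 12 8 6 4)| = 9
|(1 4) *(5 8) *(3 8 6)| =|(1 4)(3 8 5 6)| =4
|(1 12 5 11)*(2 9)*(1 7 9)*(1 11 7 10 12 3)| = |(1 3)(2 11 10 12 5 7 9)| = 14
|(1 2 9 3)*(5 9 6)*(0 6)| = 7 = |(0 6 5 9 3 1 2)|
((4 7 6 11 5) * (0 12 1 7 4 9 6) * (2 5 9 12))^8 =(0 5 1)(2 12 7)(6 9 11)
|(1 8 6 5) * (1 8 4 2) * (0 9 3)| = 3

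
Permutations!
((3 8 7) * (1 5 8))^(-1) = ((1 5 8 7 3))^(-1) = (1 3 7 8 5)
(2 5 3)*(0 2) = (0 2 5 3) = [2, 1, 5, 0, 4, 3]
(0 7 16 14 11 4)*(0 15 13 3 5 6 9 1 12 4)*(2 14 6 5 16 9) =(0 7 9 1 12 4 15 13 3 16 6 2 14 11) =[7, 12, 14, 16, 15, 5, 2, 9, 8, 1, 10, 0, 4, 3, 11, 13, 6]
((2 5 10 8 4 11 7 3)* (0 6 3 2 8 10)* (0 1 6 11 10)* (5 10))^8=(0 2 11 10 7)(1 3 4)(5 6 8)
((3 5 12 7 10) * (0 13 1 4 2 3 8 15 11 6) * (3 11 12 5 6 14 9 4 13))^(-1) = (0 6 3)(1 13)(2 4 9 14 11)(7 12 15 8 10)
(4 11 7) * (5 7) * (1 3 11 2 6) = (1 3 11 5 7 4 2 6) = [0, 3, 6, 11, 2, 7, 1, 4, 8, 9, 10, 5]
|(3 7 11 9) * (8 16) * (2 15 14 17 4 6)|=12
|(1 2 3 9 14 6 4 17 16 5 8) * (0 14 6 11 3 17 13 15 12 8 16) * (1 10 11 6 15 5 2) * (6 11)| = 16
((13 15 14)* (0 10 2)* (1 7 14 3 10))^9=(15)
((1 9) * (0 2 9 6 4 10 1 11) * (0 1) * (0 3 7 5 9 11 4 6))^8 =(11)(3 5 4)(7 9 10)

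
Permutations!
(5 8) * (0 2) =[2, 1, 0, 3, 4, 8, 6, 7, 5] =(0 2)(5 8)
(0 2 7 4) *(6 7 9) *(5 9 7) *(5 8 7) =[2, 1, 5, 3, 0, 9, 8, 4, 7, 6] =(0 2 5 9 6 8 7 4)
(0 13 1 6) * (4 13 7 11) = (0 7 11 4 13 1 6) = [7, 6, 2, 3, 13, 5, 0, 11, 8, 9, 10, 4, 12, 1]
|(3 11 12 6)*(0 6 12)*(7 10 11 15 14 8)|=9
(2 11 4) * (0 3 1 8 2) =(0 3 1 8 2 11 4) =[3, 8, 11, 1, 0, 5, 6, 7, 2, 9, 10, 4]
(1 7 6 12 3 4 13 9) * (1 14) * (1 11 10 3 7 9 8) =(1 9 14 11 10 3 4 13 8)(6 12 7) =[0, 9, 2, 4, 13, 5, 12, 6, 1, 14, 3, 10, 7, 8, 11]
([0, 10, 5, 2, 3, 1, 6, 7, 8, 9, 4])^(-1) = [0, 5, 3, 4, 10, 2, 6, 7, 8, 9, 1]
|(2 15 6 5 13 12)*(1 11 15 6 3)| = 20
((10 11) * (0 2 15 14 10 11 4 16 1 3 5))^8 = ((0 2 15 14 10 4 16 1 3 5))^8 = (0 3 16 10 15)(1 4 14 2 5)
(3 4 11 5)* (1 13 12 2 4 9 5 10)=(1 13 12 2 4 11 10)(3 9 5)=[0, 13, 4, 9, 11, 3, 6, 7, 8, 5, 1, 10, 2, 12]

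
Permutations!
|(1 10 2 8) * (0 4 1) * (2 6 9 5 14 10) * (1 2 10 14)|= |(14)(0 4 2 8)(1 10 6 9 5)|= 20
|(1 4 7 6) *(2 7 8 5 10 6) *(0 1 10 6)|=14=|(0 1 4 8 5 6 10)(2 7)|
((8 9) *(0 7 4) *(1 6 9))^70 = ((0 7 4)(1 6 9 8))^70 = (0 7 4)(1 9)(6 8)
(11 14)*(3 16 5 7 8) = (3 16 5 7 8)(11 14) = [0, 1, 2, 16, 4, 7, 6, 8, 3, 9, 10, 14, 12, 13, 11, 15, 5]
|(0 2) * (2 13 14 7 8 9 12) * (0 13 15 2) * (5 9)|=10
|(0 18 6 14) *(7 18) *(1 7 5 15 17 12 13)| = 11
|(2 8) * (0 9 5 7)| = |(0 9 5 7)(2 8)| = 4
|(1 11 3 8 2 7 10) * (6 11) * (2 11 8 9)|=|(1 6 8 11 3 9 2 7 10)|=9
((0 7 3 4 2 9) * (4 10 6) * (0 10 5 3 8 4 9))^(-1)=(0 2 4 8 7)(3 5)(6 10 9)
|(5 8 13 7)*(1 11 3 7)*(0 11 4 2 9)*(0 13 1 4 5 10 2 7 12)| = |(0 11 3 12)(1 5 8)(2 9 13 4 7 10)| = 12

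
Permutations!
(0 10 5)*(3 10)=(0 3 10 5)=[3, 1, 2, 10, 4, 0, 6, 7, 8, 9, 5]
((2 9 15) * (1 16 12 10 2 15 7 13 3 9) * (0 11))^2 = (1 12 2 16 10)(3 7)(9 13)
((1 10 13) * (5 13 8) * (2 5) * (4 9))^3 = ((1 10 8 2 5 13)(4 9))^3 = (1 2)(4 9)(5 10)(8 13)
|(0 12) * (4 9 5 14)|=|(0 12)(4 9 5 14)|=4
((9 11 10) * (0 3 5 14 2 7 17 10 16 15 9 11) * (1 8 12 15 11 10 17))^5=(17)(0 7 9 2 15 14 12 5 8 3 1)(11 16)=((17)(0 3 5 14 2 7 1 8 12 15 9)(11 16))^5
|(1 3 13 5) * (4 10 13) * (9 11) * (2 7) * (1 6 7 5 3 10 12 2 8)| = 22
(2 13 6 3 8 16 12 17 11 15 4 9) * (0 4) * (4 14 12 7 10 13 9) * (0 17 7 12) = (0 14)(2 9)(3 8 16 12 7 10 13 6)(11 15 17) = [14, 1, 9, 8, 4, 5, 3, 10, 16, 2, 13, 15, 7, 6, 0, 17, 12, 11]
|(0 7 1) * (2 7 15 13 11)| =7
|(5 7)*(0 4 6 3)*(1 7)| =|(0 4 6 3)(1 7 5)| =12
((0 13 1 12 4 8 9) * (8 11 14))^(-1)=((0 13 1 12 4 11 14 8 9))^(-1)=(0 9 8 14 11 4 12 1 13)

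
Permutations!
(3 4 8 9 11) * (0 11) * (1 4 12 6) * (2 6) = [11, 4, 6, 12, 8, 5, 1, 7, 9, 0, 10, 3, 2] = (0 11 3 12 2 6 1 4 8 9)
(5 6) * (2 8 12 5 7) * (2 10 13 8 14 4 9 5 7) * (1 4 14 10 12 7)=(14)(1 4 9 5 6 2 10 13 8 7 12)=[0, 4, 10, 3, 9, 6, 2, 12, 7, 5, 13, 11, 1, 8, 14]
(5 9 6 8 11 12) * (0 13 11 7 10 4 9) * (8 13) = (0 8 7 10 4 9 6 13 11 12 5) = [8, 1, 2, 3, 9, 0, 13, 10, 7, 6, 4, 12, 5, 11]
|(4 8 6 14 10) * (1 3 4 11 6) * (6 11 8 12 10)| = |(1 3 4 12 10 8)(6 14)| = 6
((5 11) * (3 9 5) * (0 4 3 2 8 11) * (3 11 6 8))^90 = (0 5 9 3 2 11 4)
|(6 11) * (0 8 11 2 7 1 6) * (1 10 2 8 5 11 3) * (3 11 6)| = 30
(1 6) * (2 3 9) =(1 6)(2 3 9) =[0, 6, 3, 9, 4, 5, 1, 7, 8, 2]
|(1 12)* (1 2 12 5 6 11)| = |(1 5 6 11)(2 12)| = 4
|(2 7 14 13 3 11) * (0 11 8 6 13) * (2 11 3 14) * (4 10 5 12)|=|(0 3 8 6 13 14)(2 7)(4 10 5 12)|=12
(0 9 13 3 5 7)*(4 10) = (0 9 13 3 5 7)(4 10) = [9, 1, 2, 5, 10, 7, 6, 0, 8, 13, 4, 11, 12, 3]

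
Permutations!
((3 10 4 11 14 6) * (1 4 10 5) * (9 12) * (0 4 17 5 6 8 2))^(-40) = ((0 4 11 14 8 2)(1 17 5)(3 6)(9 12))^(-40) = (0 11 8)(1 5 17)(2 4 14)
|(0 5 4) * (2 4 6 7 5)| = 3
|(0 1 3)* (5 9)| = |(0 1 3)(5 9)| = 6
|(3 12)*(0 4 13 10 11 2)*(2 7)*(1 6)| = |(0 4 13 10 11 7 2)(1 6)(3 12)| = 14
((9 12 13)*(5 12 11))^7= ((5 12 13 9 11))^7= (5 13 11 12 9)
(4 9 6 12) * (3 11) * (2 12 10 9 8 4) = (2 12)(3 11)(4 8)(6 10 9) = [0, 1, 12, 11, 8, 5, 10, 7, 4, 6, 9, 3, 2]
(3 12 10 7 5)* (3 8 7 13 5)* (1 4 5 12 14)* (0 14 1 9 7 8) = (0 14 9 7 3 1 4 5)(10 13 12) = [14, 4, 2, 1, 5, 0, 6, 3, 8, 7, 13, 11, 10, 12, 9]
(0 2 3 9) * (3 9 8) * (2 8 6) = (0 8 3 6 2 9) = [8, 1, 9, 6, 4, 5, 2, 7, 3, 0]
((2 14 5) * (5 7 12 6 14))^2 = (6 7)(12 14)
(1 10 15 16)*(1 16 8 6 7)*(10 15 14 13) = [0, 15, 2, 3, 4, 5, 7, 1, 6, 9, 14, 11, 12, 10, 13, 8, 16] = (16)(1 15 8 6 7)(10 14 13)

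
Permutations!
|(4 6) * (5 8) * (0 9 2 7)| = 4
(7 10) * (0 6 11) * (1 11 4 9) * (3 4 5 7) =(0 6 5 7 10 3 4 9 1 11) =[6, 11, 2, 4, 9, 7, 5, 10, 8, 1, 3, 0]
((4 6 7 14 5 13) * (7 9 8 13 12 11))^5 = (14)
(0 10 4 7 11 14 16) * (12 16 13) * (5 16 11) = [10, 1, 2, 3, 7, 16, 6, 5, 8, 9, 4, 14, 11, 12, 13, 15, 0] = (0 10 4 7 5 16)(11 14 13 12)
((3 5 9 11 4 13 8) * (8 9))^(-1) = (3 8 5)(4 11 9 13)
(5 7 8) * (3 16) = (3 16)(5 7 8) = [0, 1, 2, 16, 4, 7, 6, 8, 5, 9, 10, 11, 12, 13, 14, 15, 3]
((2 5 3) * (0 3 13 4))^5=((0 3 2 5 13 4))^5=(0 4 13 5 2 3)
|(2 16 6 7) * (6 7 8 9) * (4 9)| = 12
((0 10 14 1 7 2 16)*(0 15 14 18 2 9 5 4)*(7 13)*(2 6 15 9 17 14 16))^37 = (0 10 18 6 15 16 9 5 4)(1 7 14 13 17) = ((0 10 18 6 15 16 9 5 4)(1 13 7 17 14))^37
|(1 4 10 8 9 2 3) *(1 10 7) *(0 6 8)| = 21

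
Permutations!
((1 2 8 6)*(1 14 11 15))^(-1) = (1 15 11 14 6 8 2)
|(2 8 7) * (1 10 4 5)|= 12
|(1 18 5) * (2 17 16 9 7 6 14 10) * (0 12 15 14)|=33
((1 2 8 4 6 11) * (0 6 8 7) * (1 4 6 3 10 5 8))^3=(0 5 11 2 3 8 4 7 10 6 1)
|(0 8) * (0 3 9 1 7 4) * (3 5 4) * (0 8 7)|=|(0 7 3 9 1)(4 8 5)|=15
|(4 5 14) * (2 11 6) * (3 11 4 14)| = 6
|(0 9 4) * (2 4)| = 4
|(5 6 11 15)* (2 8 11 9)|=|(2 8 11 15 5 6 9)|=7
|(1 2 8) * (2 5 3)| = |(1 5 3 2 8)| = 5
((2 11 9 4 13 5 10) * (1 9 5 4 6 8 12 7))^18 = ((1 9 6 8 12 7)(2 11 5 10)(4 13))^18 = (13)(2 5)(10 11)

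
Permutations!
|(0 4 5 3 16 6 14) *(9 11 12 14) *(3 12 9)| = |(0 4 5 12 14)(3 16 6)(9 11)| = 30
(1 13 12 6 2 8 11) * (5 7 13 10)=[0, 10, 8, 3, 4, 7, 2, 13, 11, 9, 5, 1, 6, 12]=(1 10 5 7 13 12 6 2 8 11)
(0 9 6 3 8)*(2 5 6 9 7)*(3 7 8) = (9)(0 8)(2 5 6 7) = [8, 1, 5, 3, 4, 6, 7, 2, 0, 9]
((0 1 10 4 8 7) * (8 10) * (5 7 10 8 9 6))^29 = (0 7 5 6 9 1)(4 10 8)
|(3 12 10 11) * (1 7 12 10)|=|(1 7 12)(3 10 11)|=3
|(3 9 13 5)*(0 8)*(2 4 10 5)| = 14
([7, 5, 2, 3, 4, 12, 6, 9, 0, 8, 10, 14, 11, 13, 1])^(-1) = (0 8 9 7)(1 14 11 12 5)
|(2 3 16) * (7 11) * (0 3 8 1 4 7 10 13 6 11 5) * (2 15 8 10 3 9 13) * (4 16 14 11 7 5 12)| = 24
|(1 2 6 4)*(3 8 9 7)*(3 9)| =|(1 2 6 4)(3 8)(7 9)| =4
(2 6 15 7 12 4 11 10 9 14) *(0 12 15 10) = (0 12 4 11)(2 6 10 9 14)(7 15) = [12, 1, 6, 3, 11, 5, 10, 15, 8, 14, 9, 0, 4, 13, 2, 7]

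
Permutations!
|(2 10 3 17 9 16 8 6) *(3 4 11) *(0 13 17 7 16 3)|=|(0 13 17 9 3 7 16 8 6 2 10 4 11)|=13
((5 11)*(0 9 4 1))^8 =((0 9 4 1)(5 11))^8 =(11)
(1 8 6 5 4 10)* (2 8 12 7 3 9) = (1 12 7 3 9 2 8 6 5 4 10) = [0, 12, 8, 9, 10, 4, 5, 3, 6, 2, 1, 11, 7]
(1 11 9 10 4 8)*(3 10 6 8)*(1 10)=(1 11 9 6 8 10 4 3)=[0, 11, 2, 1, 3, 5, 8, 7, 10, 6, 4, 9]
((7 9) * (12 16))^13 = ((7 9)(12 16))^13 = (7 9)(12 16)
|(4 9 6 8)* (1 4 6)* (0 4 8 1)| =3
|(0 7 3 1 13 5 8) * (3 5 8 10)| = 8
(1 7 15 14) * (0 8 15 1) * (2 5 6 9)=[8, 7, 5, 3, 4, 6, 9, 1, 15, 2, 10, 11, 12, 13, 0, 14]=(0 8 15 14)(1 7)(2 5 6 9)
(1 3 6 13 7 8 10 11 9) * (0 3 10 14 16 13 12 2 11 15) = [3, 10, 11, 6, 4, 5, 12, 8, 14, 1, 15, 9, 2, 7, 16, 0, 13] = (0 3 6 12 2 11 9 1 10 15)(7 8 14 16 13)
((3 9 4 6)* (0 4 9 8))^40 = ((9)(0 4 6 3 8))^40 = (9)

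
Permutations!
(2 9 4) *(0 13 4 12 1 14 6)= [13, 14, 9, 3, 2, 5, 0, 7, 8, 12, 10, 11, 1, 4, 6]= (0 13 4 2 9 12 1 14 6)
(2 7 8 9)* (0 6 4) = [6, 1, 7, 3, 0, 5, 4, 8, 9, 2] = (0 6 4)(2 7 8 9)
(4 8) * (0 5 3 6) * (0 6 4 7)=(0 5 3 4 8 7)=[5, 1, 2, 4, 8, 3, 6, 0, 7]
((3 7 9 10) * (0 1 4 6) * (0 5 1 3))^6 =(0 3 7 9 10)(1 6)(4 5)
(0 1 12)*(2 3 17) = (0 1 12)(2 3 17) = [1, 12, 3, 17, 4, 5, 6, 7, 8, 9, 10, 11, 0, 13, 14, 15, 16, 2]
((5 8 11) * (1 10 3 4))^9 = (11)(1 10 3 4) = ((1 10 3 4)(5 8 11))^9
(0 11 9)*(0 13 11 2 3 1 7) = [2, 7, 3, 1, 4, 5, 6, 0, 8, 13, 10, 9, 12, 11] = (0 2 3 1 7)(9 13 11)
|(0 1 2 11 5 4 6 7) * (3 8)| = 8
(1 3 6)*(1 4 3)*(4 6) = (6)(3 4) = [0, 1, 2, 4, 3, 5, 6]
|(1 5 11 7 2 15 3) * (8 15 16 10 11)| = |(1 5 8 15 3)(2 16 10 11 7)| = 5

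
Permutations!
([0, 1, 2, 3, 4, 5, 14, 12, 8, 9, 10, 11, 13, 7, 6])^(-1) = [0, 1, 2, 3, 4, 5, 14, 13, 8, 9, 10, 11, 7, 12, 6]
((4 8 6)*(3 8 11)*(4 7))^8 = ((3 8 6 7 4 11))^8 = (3 6 4)(7 11 8)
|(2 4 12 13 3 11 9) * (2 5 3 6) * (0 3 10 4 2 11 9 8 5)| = |(0 3 9)(4 12 13 6 11 8 5 10)| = 24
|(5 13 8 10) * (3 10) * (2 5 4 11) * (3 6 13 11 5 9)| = |(2 9 3 10 4 5 11)(6 13 8)| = 21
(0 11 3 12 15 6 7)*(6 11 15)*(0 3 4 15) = (3 12 6 7)(4 15 11) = [0, 1, 2, 12, 15, 5, 7, 3, 8, 9, 10, 4, 6, 13, 14, 11]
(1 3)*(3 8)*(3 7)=(1 8 7 3)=[0, 8, 2, 1, 4, 5, 6, 3, 7]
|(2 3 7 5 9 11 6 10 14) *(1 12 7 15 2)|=9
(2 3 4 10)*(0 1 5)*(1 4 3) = (0 4 10 2 1 5) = [4, 5, 1, 3, 10, 0, 6, 7, 8, 9, 2]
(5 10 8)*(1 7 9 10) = (1 7 9 10 8 5) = [0, 7, 2, 3, 4, 1, 6, 9, 5, 10, 8]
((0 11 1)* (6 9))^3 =((0 11 1)(6 9))^3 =(11)(6 9)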